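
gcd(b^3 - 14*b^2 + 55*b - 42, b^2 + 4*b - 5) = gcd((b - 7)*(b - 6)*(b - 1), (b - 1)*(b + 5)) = b - 1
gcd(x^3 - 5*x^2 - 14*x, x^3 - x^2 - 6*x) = x^2 + 2*x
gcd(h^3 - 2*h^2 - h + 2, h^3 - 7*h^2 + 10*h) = h - 2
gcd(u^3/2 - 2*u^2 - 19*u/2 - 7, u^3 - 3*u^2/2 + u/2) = 1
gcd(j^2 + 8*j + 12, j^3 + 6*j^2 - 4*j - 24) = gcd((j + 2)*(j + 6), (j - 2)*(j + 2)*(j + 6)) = j^2 + 8*j + 12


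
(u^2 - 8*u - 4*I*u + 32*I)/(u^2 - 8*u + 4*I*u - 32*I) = (u - 4*I)/(u + 4*I)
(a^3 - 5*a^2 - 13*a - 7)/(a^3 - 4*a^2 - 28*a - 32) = (-a^3 + 5*a^2 + 13*a + 7)/(-a^3 + 4*a^2 + 28*a + 32)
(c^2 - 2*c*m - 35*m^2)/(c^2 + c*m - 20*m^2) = (c - 7*m)/(c - 4*m)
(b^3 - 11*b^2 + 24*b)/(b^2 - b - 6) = b*(b - 8)/(b + 2)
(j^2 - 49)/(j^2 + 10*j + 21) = (j - 7)/(j + 3)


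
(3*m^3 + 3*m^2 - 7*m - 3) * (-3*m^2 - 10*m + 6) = -9*m^5 - 39*m^4 + 9*m^3 + 97*m^2 - 12*m - 18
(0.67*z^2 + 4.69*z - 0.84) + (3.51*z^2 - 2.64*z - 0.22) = 4.18*z^2 + 2.05*z - 1.06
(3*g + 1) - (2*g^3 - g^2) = -2*g^3 + g^2 + 3*g + 1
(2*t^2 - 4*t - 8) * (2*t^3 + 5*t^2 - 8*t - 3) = 4*t^5 + 2*t^4 - 52*t^3 - 14*t^2 + 76*t + 24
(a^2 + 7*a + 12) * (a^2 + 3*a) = a^4 + 10*a^3 + 33*a^2 + 36*a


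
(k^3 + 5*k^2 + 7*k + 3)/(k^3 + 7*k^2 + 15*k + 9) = (k + 1)/(k + 3)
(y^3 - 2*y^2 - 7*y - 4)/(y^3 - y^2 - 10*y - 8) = (y + 1)/(y + 2)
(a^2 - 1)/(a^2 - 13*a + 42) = (a^2 - 1)/(a^2 - 13*a + 42)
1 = 1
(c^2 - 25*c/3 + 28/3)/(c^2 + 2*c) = (3*c^2 - 25*c + 28)/(3*c*(c + 2))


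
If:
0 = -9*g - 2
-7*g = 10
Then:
No Solution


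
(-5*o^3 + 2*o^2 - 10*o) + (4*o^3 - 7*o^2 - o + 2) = -o^3 - 5*o^2 - 11*o + 2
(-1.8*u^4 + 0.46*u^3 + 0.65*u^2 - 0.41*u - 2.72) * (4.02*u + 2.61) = -7.236*u^5 - 2.8488*u^4 + 3.8136*u^3 + 0.0483000000000002*u^2 - 12.0045*u - 7.0992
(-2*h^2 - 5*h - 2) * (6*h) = -12*h^3 - 30*h^2 - 12*h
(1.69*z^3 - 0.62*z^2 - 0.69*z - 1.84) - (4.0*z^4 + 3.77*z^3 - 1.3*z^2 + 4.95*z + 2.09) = -4.0*z^4 - 2.08*z^3 + 0.68*z^2 - 5.64*z - 3.93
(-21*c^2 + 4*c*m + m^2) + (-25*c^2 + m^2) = -46*c^2 + 4*c*m + 2*m^2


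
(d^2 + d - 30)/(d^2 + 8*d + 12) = (d - 5)/(d + 2)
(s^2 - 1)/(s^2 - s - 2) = (s - 1)/(s - 2)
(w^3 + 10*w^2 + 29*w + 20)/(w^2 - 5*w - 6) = (w^2 + 9*w + 20)/(w - 6)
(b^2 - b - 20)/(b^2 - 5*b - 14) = (-b^2 + b + 20)/(-b^2 + 5*b + 14)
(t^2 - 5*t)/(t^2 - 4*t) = (t - 5)/(t - 4)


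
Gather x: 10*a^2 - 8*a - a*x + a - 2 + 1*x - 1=10*a^2 - 7*a + x*(1 - a) - 3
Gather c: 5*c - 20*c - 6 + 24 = 18 - 15*c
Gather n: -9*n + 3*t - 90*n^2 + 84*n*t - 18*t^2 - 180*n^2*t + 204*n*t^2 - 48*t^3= n^2*(-180*t - 90) + n*(204*t^2 + 84*t - 9) - 48*t^3 - 18*t^2 + 3*t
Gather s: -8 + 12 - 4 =0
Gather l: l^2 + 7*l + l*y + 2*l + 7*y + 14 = l^2 + l*(y + 9) + 7*y + 14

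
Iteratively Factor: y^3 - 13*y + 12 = (y + 4)*(y^2 - 4*y + 3) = (y - 1)*(y + 4)*(y - 3)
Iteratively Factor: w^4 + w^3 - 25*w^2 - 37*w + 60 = (w + 3)*(w^3 - 2*w^2 - 19*w + 20) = (w - 5)*(w + 3)*(w^2 + 3*w - 4) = (w - 5)*(w - 1)*(w + 3)*(w + 4)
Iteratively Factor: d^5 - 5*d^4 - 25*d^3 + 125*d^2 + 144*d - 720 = (d - 5)*(d^4 - 25*d^2 + 144) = (d - 5)*(d - 4)*(d^3 + 4*d^2 - 9*d - 36) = (d - 5)*(d - 4)*(d - 3)*(d^2 + 7*d + 12) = (d - 5)*(d - 4)*(d - 3)*(d + 4)*(d + 3)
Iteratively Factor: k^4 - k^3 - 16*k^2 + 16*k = (k)*(k^3 - k^2 - 16*k + 16) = k*(k - 1)*(k^2 - 16) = k*(k - 1)*(k + 4)*(k - 4)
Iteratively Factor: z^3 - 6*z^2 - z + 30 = (z - 3)*(z^2 - 3*z - 10) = (z - 3)*(z + 2)*(z - 5)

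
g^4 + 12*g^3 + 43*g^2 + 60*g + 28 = (g + 1)*(g + 2)^2*(g + 7)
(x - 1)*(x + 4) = x^2 + 3*x - 4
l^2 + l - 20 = (l - 4)*(l + 5)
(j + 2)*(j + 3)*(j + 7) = j^3 + 12*j^2 + 41*j + 42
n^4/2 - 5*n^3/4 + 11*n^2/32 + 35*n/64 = n*(n/2 + 1/4)*(n - 7/4)*(n - 5/4)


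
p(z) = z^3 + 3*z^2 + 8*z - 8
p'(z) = 3*z^2 + 6*z + 8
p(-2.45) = -24.30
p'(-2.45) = 11.31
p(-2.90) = -30.36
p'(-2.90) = 15.83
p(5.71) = 321.66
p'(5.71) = 140.07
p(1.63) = 17.34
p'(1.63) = 25.75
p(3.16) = 78.79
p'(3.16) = 56.92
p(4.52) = 181.80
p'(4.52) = 96.41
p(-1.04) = -14.20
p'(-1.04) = 5.00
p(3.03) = 71.60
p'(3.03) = 53.72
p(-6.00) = -164.00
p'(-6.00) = 80.00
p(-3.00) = -32.00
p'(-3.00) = 17.00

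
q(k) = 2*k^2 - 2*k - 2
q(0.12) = -2.21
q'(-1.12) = -6.48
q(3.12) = 11.23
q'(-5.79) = -25.16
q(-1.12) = 2.75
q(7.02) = 82.52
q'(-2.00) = -10.00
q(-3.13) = 23.85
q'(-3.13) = -14.52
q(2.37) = 4.49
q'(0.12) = -1.52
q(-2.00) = 10.00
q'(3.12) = 10.48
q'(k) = 4*k - 2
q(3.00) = 10.00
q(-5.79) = 76.63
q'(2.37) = 7.48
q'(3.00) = 10.00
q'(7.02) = 26.08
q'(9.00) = 34.00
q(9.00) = 142.00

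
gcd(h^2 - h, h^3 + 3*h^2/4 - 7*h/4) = h^2 - h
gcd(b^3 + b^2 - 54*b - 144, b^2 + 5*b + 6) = b + 3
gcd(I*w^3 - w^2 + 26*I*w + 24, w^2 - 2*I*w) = 1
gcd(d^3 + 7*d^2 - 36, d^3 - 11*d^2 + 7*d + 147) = d + 3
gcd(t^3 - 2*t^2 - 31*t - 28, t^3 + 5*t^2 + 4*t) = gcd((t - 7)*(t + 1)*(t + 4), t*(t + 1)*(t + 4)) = t^2 + 5*t + 4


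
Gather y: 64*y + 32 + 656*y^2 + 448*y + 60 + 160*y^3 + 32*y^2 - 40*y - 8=160*y^3 + 688*y^2 + 472*y + 84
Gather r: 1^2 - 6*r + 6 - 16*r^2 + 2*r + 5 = -16*r^2 - 4*r + 12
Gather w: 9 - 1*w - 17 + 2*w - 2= w - 10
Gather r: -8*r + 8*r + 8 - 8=0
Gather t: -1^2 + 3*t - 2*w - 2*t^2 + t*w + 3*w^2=-2*t^2 + t*(w + 3) + 3*w^2 - 2*w - 1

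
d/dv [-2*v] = -2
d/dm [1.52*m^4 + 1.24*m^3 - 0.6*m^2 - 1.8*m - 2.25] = 6.08*m^3 + 3.72*m^2 - 1.2*m - 1.8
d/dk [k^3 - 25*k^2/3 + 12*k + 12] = 3*k^2 - 50*k/3 + 12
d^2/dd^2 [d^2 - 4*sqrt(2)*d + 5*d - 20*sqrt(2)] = 2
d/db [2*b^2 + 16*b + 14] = 4*b + 16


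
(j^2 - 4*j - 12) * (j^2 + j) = j^4 - 3*j^3 - 16*j^2 - 12*j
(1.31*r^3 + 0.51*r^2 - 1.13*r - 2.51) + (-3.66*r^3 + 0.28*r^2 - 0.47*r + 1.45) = -2.35*r^3 + 0.79*r^2 - 1.6*r - 1.06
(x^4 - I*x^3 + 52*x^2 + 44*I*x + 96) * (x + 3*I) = x^5 + 2*I*x^4 + 55*x^3 + 200*I*x^2 - 36*x + 288*I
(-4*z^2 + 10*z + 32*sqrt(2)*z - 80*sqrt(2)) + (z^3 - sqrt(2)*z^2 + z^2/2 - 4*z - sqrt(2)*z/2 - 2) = z^3 - 7*z^2/2 - sqrt(2)*z^2 + 6*z + 63*sqrt(2)*z/2 - 80*sqrt(2) - 2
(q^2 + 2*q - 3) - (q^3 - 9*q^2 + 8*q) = -q^3 + 10*q^2 - 6*q - 3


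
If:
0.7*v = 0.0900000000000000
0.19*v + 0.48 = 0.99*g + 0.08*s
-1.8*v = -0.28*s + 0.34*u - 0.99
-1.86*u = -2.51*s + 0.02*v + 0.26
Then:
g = 0.15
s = 4.51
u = 5.95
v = 0.13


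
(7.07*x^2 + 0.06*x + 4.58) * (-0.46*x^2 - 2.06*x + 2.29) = -3.2522*x^4 - 14.5918*x^3 + 13.9599*x^2 - 9.2974*x + 10.4882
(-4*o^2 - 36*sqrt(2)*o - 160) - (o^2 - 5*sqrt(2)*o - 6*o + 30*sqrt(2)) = -5*o^2 - 31*sqrt(2)*o + 6*o - 160 - 30*sqrt(2)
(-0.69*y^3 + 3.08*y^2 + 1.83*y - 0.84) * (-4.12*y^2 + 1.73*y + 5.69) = 2.8428*y^5 - 13.8833*y^4 - 6.1373*y^3 + 24.1519*y^2 + 8.9595*y - 4.7796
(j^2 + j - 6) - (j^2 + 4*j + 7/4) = -3*j - 31/4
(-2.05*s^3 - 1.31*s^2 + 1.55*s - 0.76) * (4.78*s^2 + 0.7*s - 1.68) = -9.799*s^5 - 7.6968*s^4 + 9.936*s^3 - 0.347*s^2 - 3.136*s + 1.2768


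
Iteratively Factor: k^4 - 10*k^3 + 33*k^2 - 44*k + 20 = (k - 2)*(k^3 - 8*k^2 + 17*k - 10) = (k - 5)*(k - 2)*(k^2 - 3*k + 2) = (k - 5)*(k - 2)^2*(k - 1)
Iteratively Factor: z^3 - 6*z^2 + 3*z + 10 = (z + 1)*(z^2 - 7*z + 10) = (z - 5)*(z + 1)*(z - 2)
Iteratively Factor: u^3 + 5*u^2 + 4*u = (u + 1)*(u^2 + 4*u) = u*(u + 1)*(u + 4)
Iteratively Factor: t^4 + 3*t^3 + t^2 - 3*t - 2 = (t + 2)*(t^3 + t^2 - t - 1) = (t + 1)*(t + 2)*(t^2 - 1) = (t + 1)^2*(t + 2)*(t - 1)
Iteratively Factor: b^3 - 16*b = (b - 4)*(b^2 + 4*b) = (b - 4)*(b + 4)*(b)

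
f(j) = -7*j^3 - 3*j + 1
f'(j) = -21*j^2 - 3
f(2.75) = -152.83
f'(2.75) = -161.81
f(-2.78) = 159.73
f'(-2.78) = -165.30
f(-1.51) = 29.63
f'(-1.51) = -50.88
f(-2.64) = 137.72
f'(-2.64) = -149.36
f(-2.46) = 112.59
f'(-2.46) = -130.08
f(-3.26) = 253.30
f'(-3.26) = -226.18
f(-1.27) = 19.15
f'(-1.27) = -36.87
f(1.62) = -33.62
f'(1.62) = -58.11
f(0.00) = 1.00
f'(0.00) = -3.00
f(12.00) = -12131.00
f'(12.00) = -3027.00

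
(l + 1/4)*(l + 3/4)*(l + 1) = l^3 + 2*l^2 + 19*l/16 + 3/16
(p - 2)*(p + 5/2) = p^2 + p/2 - 5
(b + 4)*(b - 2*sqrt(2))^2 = b^3 - 4*sqrt(2)*b^2 + 4*b^2 - 16*sqrt(2)*b + 8*b + 32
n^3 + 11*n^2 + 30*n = n*(n + 5)*(n + 6)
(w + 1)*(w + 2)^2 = w^3 + 5*w^2 + 8*w + 4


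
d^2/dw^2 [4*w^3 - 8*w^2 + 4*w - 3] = 24*w - 16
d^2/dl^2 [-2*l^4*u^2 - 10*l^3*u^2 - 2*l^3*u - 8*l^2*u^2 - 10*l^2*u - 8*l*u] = 4*u*(-6*l^2*u - 15*l*u - 3*l - 4*u - 5)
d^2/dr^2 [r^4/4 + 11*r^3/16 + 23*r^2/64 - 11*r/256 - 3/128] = 3*r^2 + 33*r/8 + 23/32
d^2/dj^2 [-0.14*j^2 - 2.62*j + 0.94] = -0.280000000000000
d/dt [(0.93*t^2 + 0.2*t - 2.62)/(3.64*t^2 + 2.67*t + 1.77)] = (1.7551*t^2 + 22.3658*t + 7.3494)/(13.2496*t^4 + 19.4376*t^3 + 20.0145*t^2 + 9.4518*t + 3.1329)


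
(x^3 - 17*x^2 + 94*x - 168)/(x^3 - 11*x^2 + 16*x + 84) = (x - 4)/(x + 2)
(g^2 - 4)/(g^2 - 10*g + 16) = (g + 2)/(g - 8)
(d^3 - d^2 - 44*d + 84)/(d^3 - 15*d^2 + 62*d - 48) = (d^2 + 5*d - 14)/(d^2 - 9*d + 8)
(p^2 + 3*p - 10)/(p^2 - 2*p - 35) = (p - 2)/(p - 7)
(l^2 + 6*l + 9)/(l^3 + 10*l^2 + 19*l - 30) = (l^2 + 6*l + 9)/(l^3 + 10*l^2 + 19*l - 30)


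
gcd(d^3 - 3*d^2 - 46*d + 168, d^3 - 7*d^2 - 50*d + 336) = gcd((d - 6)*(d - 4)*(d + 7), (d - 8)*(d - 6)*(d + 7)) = d^2 + d - 42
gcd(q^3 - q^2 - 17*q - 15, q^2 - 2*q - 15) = q^2 - 2*q - 15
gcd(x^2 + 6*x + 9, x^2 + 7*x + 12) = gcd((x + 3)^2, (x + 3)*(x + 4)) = x + 3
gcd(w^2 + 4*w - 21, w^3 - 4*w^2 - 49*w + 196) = w + 7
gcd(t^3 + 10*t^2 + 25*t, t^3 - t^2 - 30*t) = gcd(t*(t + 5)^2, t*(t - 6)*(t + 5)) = t^2 + 5*t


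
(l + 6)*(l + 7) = l^2 + 13*l + 42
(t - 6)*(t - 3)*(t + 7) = t^3 - 2*t^2 - 45*t + 126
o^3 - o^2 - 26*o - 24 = (o - 6)*(o + 1)*(o + 4)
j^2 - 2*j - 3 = (j - 3)*(j + 1)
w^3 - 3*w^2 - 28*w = w*(w - 7)*(w + 4)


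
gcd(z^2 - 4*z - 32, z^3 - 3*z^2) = 1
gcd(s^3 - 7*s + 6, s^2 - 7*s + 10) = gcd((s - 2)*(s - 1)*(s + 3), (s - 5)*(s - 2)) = s - 2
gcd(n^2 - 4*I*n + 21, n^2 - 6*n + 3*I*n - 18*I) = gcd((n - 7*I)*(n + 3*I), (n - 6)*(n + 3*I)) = n + 3*I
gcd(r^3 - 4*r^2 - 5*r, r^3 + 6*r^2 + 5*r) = r^2 + r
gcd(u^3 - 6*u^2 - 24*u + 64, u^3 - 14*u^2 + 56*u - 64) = u^2 - 10*u + 16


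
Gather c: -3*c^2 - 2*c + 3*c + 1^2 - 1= -3*c^2 + c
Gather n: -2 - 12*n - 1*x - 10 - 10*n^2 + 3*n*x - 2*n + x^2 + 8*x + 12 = -10*n^2 + n*(3*x - 14) + x^2 + 7*x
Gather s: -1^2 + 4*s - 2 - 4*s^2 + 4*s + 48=-4*s^2 + 8*s + 45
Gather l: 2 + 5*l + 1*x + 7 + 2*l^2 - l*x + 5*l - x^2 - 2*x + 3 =2*l^2 + l*(10 - x) - x^2 - x + 12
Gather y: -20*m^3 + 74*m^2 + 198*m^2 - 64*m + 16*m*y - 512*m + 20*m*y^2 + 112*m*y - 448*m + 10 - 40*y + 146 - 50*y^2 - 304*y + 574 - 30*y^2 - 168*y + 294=-20*m^3 + 272*m^2 - 1024*m + y^2*(20*m - 80) + y*(128*m - 512) + 1024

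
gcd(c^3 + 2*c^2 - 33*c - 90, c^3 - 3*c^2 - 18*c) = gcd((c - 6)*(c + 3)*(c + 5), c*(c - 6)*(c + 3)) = c^2 - 3*c - 18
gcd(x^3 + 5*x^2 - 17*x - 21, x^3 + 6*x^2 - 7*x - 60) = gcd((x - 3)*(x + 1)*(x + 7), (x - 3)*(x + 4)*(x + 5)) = x - 3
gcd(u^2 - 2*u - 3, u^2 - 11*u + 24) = u - 3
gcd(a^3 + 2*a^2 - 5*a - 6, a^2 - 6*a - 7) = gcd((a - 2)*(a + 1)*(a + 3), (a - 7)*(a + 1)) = a + 1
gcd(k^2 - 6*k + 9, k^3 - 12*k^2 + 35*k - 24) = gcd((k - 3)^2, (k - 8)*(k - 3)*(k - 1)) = k - 3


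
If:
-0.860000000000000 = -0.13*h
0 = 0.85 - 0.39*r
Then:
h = 6.62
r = 2.18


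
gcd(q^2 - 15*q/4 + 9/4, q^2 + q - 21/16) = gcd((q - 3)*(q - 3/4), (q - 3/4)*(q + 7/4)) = q - 3/4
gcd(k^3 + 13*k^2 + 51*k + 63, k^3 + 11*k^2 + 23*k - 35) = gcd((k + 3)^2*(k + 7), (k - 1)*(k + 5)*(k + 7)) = k + 7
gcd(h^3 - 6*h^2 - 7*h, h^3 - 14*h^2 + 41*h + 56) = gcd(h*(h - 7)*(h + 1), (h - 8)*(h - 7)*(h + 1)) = h^2 - 6*h - 7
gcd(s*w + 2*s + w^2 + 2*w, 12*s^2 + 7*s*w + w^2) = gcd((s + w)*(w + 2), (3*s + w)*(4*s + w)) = 1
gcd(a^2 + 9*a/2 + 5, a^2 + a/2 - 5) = a + 5/2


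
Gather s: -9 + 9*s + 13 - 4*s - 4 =5*s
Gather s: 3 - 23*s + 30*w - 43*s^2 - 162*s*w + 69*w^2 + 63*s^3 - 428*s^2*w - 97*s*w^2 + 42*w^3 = 63*s^3 + s^2*(-428*w - 43) + s*(-97*w^2 - 162*w - 23) + 42*w^3 + 69*w^2 + 30*w + 3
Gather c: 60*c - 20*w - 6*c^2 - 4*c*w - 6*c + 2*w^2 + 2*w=-6*c^2 + c*(54 - 4*w) + 2*w^2 - 18*w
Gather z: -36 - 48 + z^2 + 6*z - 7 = z^2 + 6*z - 91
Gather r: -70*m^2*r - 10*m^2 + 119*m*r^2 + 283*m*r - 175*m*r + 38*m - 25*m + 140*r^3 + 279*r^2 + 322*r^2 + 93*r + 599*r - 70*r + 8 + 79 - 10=-10*m^2 + 13*m + 140*r^3 + r^2*(119*m + 601) + r*(-70*m^2 + 108*m + 622) + 77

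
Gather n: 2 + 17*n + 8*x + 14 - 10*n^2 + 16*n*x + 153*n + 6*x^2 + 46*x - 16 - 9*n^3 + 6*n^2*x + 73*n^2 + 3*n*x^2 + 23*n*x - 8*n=-9*n^3 + n^2*(6*x + 63) + n*(3*x^2 + 39*x + 162) + 6*x^2 + 54*x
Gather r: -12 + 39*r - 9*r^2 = -9*r^2 + 39*r - 12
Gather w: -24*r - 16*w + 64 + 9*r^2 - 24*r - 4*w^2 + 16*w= 9*r^2 - 48*r - 4*w^2 + 64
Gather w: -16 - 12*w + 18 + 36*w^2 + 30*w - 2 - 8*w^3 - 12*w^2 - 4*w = -8*w^3 + 24*w^2 + 14*w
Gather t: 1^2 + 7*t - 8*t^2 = -8*t^2 + 7*t + 1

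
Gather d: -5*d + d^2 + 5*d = d^2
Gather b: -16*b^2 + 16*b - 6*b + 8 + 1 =-16*b^2 + 10*b + 9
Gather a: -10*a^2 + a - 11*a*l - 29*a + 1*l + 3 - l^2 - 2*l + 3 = -10*a^2 + a*(-11*l - 28) - l^2 - l + 6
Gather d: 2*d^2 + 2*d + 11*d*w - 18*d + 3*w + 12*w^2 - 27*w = 2*d^2 + d*(11*w - 16) + 12*w^2 - 24*w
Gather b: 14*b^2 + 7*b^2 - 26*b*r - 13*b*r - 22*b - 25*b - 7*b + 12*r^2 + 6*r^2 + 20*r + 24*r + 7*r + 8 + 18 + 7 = 21*b^2 + b*(-39*r - 54) + 18*r^2 + 51*r + 33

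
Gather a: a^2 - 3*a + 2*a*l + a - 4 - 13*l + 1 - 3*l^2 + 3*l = a^2 + a*(2*l - 2) - 3*l^2 - 10*l - 3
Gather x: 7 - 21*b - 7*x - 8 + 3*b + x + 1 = -18*b - 6*x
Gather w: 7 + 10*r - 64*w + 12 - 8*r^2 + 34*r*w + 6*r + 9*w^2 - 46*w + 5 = -8*r^2 + 16*r + 9*w^2 + w*(34*r - 110) + 24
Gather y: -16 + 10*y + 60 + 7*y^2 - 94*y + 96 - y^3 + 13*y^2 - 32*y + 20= -y^3 + 20*y^2 - 116*y + 160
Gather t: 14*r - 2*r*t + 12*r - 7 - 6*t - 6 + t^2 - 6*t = 26*r + t^2 + t*(-2*r - 12) - 13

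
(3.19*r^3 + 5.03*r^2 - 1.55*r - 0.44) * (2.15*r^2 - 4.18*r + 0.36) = 6.8585*r^5 - 2.5197*r^4 - 23.2095*r^3 + 7.3438*r^2 + 1.2812*r - 0.1584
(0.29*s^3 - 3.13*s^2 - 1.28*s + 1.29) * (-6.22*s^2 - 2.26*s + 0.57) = -1.8038*s^5 + 18.8132*s^4 + 15.2007*s^3 - 6.9151*s^2 - 3.645*s + 0.7353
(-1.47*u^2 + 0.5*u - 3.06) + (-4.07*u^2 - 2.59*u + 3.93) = -5.54*u^2 - 2.09*u + 0.87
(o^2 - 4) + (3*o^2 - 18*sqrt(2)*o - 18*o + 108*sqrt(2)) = 4*o^2 - 18*sqrt(2)*o - 18*o - 4 + 108*sqrt(2)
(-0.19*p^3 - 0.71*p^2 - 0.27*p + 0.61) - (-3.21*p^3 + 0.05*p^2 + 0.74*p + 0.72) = 3.02*p^3 - 0.76*p^2 - 1.01*p - 0.11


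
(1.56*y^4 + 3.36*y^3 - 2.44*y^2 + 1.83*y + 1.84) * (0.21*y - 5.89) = 0.3276*y^5 - 8.4828*y^4 - 20.3028*y^3 + 14.7559*y^2 - 10.3923*y - 10.8376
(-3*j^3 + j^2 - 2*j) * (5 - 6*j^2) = 18*j^5 - 6*j^4 - 3*j^3 + 5*j^2 - 10*j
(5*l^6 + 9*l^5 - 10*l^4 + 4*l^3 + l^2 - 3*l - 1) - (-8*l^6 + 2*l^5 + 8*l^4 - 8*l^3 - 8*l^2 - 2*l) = 13*l^6 + 7*l^5 - 18*l^4 + 12*l^3 + 9*l^2 - l - 1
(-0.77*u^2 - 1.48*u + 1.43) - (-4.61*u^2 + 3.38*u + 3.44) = 3.84*u^2 - 4.86*u - 2.01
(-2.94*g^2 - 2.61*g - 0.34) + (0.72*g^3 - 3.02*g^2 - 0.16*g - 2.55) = 0.72*g^3 - 5.96*g^2 - 2.77*g - 2.89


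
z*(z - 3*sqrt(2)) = z^2 - 3*sqrt(2)*z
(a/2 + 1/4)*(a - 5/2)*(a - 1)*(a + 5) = a^4/2 + a^3 - 57*a^2/8 + 5*a/2 + 25/8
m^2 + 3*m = m*(m + 3)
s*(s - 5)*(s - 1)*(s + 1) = s^4 - 5*s^3 - s^2 + 5*s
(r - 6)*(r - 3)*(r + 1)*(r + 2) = r^4 - 6*r^3 - 7*r^2 + 36*r + 36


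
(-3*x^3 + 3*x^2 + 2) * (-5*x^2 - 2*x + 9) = 15*x^5 - 9*x^4 - 33*x^3 + 17*x^2 - 4*x + 18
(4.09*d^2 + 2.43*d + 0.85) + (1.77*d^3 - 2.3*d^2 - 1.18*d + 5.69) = 1.77*d^3 + 1.79*d^2 + 1.25*d + 6.54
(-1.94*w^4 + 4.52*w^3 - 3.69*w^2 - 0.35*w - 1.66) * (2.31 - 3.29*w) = 6.3826*w^5 - 19.3522*w^4 + 22.5813*w^3 - 7.3724*w^2 + 4.6529*w - 3.8346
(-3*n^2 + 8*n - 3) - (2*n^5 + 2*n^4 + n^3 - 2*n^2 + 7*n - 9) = -2*n^5 - 2*n^4 - n^3 - n^2 + n + 6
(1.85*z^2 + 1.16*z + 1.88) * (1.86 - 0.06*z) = -0.111*z^3 + 3.3714*z^2 + 2.0448*z + 3.4968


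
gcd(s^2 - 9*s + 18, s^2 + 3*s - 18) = s - 3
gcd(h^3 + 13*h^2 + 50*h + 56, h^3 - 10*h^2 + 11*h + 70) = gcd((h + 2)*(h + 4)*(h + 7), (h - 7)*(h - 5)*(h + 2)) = h + 2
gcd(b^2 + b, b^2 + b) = b^2 + b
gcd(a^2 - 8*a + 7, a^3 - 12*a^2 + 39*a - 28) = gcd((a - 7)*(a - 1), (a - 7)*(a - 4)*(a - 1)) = a^2 - 8*a + 7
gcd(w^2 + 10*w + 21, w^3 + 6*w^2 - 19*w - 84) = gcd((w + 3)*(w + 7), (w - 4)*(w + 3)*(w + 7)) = w^2 + 10*w + 21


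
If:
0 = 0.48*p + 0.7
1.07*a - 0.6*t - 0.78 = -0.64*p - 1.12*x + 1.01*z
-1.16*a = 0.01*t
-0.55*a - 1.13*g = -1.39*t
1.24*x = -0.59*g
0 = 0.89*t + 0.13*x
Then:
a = 0.00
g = 0.00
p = -1.46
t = 0.00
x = 0.00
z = -1.70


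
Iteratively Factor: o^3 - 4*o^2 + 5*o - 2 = (o - 1)*(o^2 - 3*o + 2) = (o - 1)^2*(o - 2)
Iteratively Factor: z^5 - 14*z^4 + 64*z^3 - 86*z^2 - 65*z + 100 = (z - 1)*(z^4 - 13*z^3 + 51*z^2 - 35*z - 100) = (z - 4)*(z - 1)*(z^3 - 9*z^2 + 15*z + 25) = (z - 4)*(z - 1)*(z + 1)*(z^2 - 10*z + 25) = (z - 5)*(z - 4)*(z - 1)*(z + 1)*(z - 5)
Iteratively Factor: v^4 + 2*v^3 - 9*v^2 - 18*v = (v + 2)*(v^3 - 9*v) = v*(v + 2)*(v^2 - 9) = v*(v - 3)*(v + 2)*(v + 3)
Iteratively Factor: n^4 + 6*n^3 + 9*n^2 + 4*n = (n)*(n^3 + 6*n^2 + 9*n + 4) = n*(n + 1)*(n^2 + 5*n + 4) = n*(n + 1)*(n + 4)*(n + 1)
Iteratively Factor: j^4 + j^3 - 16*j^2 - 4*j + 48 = (j - 2)*(j^3 + 3*j^2 - 10*j - 24) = (j - 2)*(j + 4)*(j^2 - j - 6) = (j - 2)*(j + 2)*(j + 4)*(j - 3)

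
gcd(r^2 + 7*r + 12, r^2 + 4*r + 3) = r + 3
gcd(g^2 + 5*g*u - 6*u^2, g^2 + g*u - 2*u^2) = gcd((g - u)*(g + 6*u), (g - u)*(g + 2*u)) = -g + u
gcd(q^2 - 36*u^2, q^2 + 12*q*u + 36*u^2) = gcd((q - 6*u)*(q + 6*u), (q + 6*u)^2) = q + 6*u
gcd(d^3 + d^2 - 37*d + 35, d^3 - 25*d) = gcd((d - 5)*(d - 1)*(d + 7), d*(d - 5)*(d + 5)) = d - 5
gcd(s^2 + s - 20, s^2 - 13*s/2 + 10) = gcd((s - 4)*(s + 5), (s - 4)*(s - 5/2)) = s - 4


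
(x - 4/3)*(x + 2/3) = x^2 - 2*x/3 - 8/9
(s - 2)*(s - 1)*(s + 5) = s^3 + 2*s^2 - 13*s + 10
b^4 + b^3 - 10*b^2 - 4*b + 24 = (b - 2)^2*(b + 2)*(b + 3)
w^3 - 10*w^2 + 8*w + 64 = (w - 8)*(w - 4)*(w + 2)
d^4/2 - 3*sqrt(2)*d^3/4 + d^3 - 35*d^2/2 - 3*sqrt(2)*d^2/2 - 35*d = d*(d/2 + 1)*(d - 5*sqrt(2))*(d + 7*sqrt(2)/2)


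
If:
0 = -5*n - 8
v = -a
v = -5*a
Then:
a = 0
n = -8/5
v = 0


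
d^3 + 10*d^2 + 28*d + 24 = (d + 2)^2*(d + 6)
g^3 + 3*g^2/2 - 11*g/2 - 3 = (g - 2)*(g + 1/2)*(g + 3)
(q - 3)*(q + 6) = q^2 + 3*q - 18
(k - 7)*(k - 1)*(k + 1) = k^3 - 7*k^2 - k + 7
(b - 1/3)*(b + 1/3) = b^2 - 1/9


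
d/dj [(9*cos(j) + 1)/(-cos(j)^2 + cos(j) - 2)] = (9*sin(j)^2 - 2*cos(j) + 10)*sin(j)/(sin(j)^2 + cos(j) - 3)^2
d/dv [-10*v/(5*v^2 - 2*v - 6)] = 10*(5*v^2 + 6)/(25*v^4 - 20*v^3 - 56*v^2 + 24*v + 36)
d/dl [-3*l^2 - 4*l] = -6*l - 4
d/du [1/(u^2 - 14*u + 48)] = 2*(7 - u)/(u^2 - 14*u + 48)^2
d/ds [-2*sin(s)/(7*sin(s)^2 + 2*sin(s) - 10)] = 2*(7*sin(s)^2 + 10)*cos(s)/(7*sin(s)^2 + 2*sin(s) - 10)^2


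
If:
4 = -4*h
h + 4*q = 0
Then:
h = -1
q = 1/4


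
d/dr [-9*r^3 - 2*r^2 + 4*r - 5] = -27*r^2 - 4*r + 4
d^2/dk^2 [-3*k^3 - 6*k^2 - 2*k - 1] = -18*k - 12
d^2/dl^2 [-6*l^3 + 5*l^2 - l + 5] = 10 - 36*l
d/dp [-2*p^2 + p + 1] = 1 - 4*p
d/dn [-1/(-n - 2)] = -1/(n + 2)^2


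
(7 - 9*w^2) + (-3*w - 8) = -9*w^2 - 3*w - 1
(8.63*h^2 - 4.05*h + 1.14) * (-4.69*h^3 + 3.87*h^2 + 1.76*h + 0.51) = -40.4747*h^5 + 52.3926*h^4 - 5.8313*h^3 + 1.6851*h^2 - 0.0591000000000004*h + 0.5814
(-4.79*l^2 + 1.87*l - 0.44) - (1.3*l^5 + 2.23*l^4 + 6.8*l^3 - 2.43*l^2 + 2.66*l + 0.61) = -1.3*l^5 - 2.23*l^4 - 6.8*l^3 - 2.36*l^2 - 0.79*l - 1.05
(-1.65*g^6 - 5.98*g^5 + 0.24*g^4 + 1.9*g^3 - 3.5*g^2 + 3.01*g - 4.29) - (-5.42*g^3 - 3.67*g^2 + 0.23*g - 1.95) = -1.65*g^6 - 5.98*g^5 + 0.24*g^4 + 7.32*g^3 + 0.17*g^2 + 2.78*g - 2.34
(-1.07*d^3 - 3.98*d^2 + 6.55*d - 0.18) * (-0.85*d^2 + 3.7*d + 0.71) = 0.9095*d^5 - 0.576000000000001*d^4 - 21.0532*d^3 + 21.5622*d^2 + 3.9845*d - 0.1278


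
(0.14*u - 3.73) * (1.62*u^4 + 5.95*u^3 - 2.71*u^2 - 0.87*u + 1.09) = 0.2268*u^5 - 5.2096*u^4 - 22.5729*u^3 + 9.9865*u^2 + 3.3977*u - 4.0657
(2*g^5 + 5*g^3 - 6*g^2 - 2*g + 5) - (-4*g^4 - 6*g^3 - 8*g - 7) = 2*g^5 + 4*g^4 + 11*g^3 - 6*g^2 + 6*g + 12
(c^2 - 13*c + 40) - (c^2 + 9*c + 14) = 26 - 22*c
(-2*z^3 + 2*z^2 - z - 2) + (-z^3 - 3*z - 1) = -3*z^3 + 2*z^2 - 4*z - 3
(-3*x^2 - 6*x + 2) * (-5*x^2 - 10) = 15*x^4 + 30*x^3 + 20*x^2 + 60*x - 20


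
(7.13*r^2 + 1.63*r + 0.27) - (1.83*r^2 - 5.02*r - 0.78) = 5.3*r^2 + 6.65*r + 1.05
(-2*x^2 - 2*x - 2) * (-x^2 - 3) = 2*x^4 + 2*x^3 + 8*x^2 + 6*x + 6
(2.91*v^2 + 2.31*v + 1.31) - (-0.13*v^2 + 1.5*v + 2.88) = 3.04*v^2 + 0.81*v - 1.57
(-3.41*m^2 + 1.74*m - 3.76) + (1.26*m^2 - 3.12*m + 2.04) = -2.15*m^2 - 1.38*m - 1.72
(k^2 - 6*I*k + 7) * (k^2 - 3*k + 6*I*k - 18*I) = k^4 - 3*k^3 + 43*k^2 - 129*k + 42*I*k - 126*I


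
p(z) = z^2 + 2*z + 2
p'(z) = 2*z + 2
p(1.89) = 9.35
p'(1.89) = 5.78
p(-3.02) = 5.08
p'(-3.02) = -4.04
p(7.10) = 66.61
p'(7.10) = 16.20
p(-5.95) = 25.50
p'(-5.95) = -9.90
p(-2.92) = 4.69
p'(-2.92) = -3.84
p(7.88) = 79.85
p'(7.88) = 17.76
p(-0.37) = 1.40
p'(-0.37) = 1.26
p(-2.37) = 2.88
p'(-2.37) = -2.74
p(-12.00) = 122.00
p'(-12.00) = -22.00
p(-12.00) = 122.00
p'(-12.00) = -22.00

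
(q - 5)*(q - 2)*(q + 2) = q^3 - 5*q^2 - 4*q + 20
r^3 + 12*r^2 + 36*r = r*(r + 6)^2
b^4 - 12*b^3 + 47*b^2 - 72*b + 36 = (b - 6)*(b - 3)*(b - 2)*(b - 1)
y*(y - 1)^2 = y^3 - 2*y^2 + y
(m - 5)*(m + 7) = m^2 + 2*m - 35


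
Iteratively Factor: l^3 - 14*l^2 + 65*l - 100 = (l - 4)*(l^2 - 10*l + 25) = (l - 5)*(l - 4)*(l - 5)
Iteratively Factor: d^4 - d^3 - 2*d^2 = (d)*(d^3 - d^2 - 2*d) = d*(d + 1)*(d^2 - 2*d) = d*(d - 2)*(d + 1)*(d)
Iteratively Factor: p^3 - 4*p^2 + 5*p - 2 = (p - 2)*(p^2 - 2*p + 1) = (p - 2)*(p - 1)*(p - 1)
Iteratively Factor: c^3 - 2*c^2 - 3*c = (c)*(c^2 - 2*c - 3) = c*(c + 1)*(c - 3)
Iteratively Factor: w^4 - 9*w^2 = (w)*(w^3 - 9*w) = w*(w - 3)*(w^2 + 3*w) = w^2*(w - 3)*(w + 3)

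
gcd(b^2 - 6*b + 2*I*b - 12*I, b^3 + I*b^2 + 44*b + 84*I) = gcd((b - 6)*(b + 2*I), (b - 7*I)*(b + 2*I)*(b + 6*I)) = b + 2*I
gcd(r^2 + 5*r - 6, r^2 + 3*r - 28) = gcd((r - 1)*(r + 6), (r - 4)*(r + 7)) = 1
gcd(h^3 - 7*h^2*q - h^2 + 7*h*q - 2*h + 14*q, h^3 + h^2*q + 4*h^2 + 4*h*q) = 1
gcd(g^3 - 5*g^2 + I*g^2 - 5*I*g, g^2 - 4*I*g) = g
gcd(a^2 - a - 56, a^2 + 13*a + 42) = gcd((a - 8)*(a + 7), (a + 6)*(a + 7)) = a + 7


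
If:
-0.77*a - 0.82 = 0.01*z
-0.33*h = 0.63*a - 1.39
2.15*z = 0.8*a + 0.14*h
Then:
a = -1.07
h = 6.25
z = 0.01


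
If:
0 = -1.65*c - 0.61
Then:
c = -0.37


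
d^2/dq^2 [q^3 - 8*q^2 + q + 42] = 6*q - 16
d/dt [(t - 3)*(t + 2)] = 2*t - 1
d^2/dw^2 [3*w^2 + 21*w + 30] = 6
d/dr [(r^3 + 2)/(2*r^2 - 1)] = r*(2*r^3 - 3*r - 8)/(4*r^4 - 4*r^2 + 1)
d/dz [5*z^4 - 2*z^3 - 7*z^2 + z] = 20*z^3 - 6*z^2 - 14*z + 1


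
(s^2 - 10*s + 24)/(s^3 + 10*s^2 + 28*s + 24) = (s^2 - 10*s + 24)/(s^3 + 10*s^2 + 28*s + 24)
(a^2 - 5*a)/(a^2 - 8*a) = (a - 5)/(a - 8)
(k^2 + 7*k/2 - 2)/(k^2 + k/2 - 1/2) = (k + 4)/(k + 1)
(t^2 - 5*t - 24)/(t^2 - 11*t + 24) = (t + 3)/(t - 3)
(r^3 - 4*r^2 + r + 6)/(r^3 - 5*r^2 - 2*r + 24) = (r^2 - r - 2)/(r^2 - 2*r - 8)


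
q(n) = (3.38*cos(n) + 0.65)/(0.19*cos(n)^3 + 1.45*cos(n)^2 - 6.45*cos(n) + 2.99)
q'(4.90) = 4.00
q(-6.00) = -2.29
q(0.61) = -2.81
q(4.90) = 0.70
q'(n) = (3.38*cos(n) + 0.65)*(0.57*sin(n)*cos(n)^2 + 2.9*sin(n)*cos(n) - 6.45*sin(n))/(0.19*cos(n)^3 + 1.45*cos(n)^2 - 6.45*cos(n) + 2.99)^2 - 3.38*sin(n)/(0.19*cos(n)^3 + 1.45*cos(n)^2 - 6.45*cos(n) + 2.99)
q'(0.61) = -3.28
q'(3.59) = 0.06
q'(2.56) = -0.08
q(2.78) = -0.25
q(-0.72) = -3.33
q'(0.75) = -8.47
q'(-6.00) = -0.63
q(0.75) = -3.55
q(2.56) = -0.23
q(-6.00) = -2.29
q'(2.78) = -0.04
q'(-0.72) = 6.71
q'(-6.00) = -0.63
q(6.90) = -2.83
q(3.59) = -0.24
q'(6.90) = -3.42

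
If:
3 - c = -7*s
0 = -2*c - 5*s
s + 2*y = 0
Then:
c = 15/19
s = -6/19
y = 3/19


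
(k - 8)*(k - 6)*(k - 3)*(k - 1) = k^4 - 18*k^3 + 107*k^2 - 234*k + 144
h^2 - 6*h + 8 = (h - 4)*(h - 2)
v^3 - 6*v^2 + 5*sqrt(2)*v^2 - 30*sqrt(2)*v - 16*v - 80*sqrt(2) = (v - 8)*(v + 2)*(v + 5*sqrt(2))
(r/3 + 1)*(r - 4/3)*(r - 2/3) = r^3/3 + r^2/3 - 46*r/27 + 8/9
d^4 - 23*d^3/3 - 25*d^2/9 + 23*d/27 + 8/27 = (d - 8)*(d - 1/3)*(d + 1/3)^2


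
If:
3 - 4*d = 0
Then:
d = 3/4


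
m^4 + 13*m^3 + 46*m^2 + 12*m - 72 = (m - 1)*(m + 2)*(m + 6)^2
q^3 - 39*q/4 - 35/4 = (q - 7/2)*(q + 1)*(q + 5/2)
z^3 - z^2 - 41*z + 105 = (z - 5)*(z - 3)*(z + 7)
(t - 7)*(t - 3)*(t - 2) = t^3 - 12*t^2 + 41*t - 42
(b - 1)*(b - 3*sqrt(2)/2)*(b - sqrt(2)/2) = b^3 - 2*sqrt(2)*b^2 - b^2 + 3*b/2 + 2*sqrt(2)*b - 3/2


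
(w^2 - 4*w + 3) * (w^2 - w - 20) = w^4 - 5*w^3 - 13*w^2 + 77*w - 60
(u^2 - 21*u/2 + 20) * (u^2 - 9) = u^4 - 21*u^3/2 + 11*u^2 + 189*u/2 - 180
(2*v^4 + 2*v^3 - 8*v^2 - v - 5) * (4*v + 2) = 8*v^5 + 12*v^4 - 28*v^3 - 20*v^2 - 22*v - 10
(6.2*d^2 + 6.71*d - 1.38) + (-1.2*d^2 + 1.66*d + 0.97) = 5.0*d^2 + 8.37*d - 0.41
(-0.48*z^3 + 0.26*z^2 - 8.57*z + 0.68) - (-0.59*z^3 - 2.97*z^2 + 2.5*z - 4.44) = 0.11*z^3 + 3.23*z^2 - 11.07*z + 5.12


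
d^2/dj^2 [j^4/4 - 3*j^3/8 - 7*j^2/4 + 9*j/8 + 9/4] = 3*j^2 - 9*j/4 - 7/2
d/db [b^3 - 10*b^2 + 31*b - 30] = 3*b^2 - 20*b + 31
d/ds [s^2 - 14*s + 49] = 2*s - 14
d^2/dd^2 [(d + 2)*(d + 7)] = 2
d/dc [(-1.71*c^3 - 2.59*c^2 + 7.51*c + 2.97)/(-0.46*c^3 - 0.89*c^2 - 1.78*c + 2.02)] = (-4.44089209850063e-16*c^5 + 0.330499999999999*c^4 + 12.9968*c^3 + 5.0301*c^2 - 5.177*c + 20.4568)/(0.2116*c^6 + 0.8188*c^5 + 2.4297*c^4 + 1.31*c^3 - 0.4272*c^2 - 7.1912*c + 4.0804)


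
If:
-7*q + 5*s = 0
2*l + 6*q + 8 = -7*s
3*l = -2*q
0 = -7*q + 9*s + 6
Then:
No Solution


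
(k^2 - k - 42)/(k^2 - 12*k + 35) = (k + 6)/(k - 5)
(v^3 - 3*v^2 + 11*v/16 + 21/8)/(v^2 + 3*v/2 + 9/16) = (4*v^2 - 15*v + 14)/(4*v + 3)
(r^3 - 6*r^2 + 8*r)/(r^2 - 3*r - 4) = r*(r - 2)/(r + 1)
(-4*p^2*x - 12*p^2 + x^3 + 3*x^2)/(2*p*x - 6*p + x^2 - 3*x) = (-2*p*x - 6*p + x^2 + 3*x)/(x - 3)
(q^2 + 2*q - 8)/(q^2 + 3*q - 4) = (q - 2)/(q - 1)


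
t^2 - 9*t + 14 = (t - 7)*(t - 2)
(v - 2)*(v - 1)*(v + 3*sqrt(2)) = v^3 - 3*v^2 + 3*sqrt(2)*v^2 - 9*sqrt(2)*v + 2*v + 6*sqrt(2)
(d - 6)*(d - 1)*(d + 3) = d^3 - 4*d^2 - 15*d + 18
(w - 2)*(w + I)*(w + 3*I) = w^3 - 2*w^2 + 4*I*w^2 - 3*w - 8*I*w + 6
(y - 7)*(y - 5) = y^2 - 12*y + 35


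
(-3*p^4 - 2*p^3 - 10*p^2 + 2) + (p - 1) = -3*p^4 - 2*p^3 - 10*p^2 + p + 1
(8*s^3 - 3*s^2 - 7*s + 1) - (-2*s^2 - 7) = 8*s^3 - s^2 - 7*s + 8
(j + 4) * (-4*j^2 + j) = -4*j^3 - 15*j^2 + 4*j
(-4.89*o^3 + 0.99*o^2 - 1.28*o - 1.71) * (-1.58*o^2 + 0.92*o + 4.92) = 7.7262*o^5 - 6.063*o^4 - 21.1256*o^3 + 6.395*o^2 - 7.8708*o - 8.4132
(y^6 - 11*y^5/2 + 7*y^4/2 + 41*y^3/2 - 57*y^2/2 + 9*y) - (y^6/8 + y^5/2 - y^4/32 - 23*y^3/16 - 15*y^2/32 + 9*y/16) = 7*y^6/8 - 6*y^5 + 113*y^4/32 + 351*y^3/16 - 897*y^2/32 + 135*y/16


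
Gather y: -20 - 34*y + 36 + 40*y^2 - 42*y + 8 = 40*y^2 - 76*y + 24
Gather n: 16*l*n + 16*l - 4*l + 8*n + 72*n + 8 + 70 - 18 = 12*l + n*(16*l + 80) + 60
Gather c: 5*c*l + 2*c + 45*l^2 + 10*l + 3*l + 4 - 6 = c*(5*l + 2) + 45*l^2 + 13*l - 2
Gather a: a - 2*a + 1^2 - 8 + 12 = 5 - a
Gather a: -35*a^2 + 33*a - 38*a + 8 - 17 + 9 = -35*a^2 - 5*a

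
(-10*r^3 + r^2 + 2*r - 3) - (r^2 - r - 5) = -10*r^3 + 3*r + 2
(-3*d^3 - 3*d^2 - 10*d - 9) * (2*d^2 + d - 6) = -6*d^5 - 9*d^4 - 5*d^3 - 10*d^2 + 51*d + 54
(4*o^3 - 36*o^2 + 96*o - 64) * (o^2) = 4*o^5 - 36*o^4 + 96*o^3 - 64*o^2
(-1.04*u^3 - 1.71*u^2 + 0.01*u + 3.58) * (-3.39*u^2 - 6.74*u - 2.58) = 3.5256*u^5 + 12.8065*u^4 + 14.1747*u^3 - 7.7918*u^2 - 24.155*u - 9.2364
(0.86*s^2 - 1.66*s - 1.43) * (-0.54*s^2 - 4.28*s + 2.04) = -0.4644*s^4 - 2.7844*s^3 + 9.6314*s^2 + 2.734*s - 2.9172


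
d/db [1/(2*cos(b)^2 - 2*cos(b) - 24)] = (2*cos(b) - 1)*sin(b)/(2*(sin(b)^2 + cos(b) + 11)^2)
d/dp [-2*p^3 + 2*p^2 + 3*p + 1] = -6*p^2 + 4*p + 3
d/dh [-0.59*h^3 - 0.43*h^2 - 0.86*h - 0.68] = -1.77*h^2 - 0.86*h - 0.86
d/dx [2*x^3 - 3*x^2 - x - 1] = 6*x^2 - 6*x - 1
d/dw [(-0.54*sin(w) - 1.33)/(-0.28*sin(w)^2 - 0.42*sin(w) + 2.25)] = (-0.7448*sin(w) + 0.0756*cos(2*w) - 1.8492)*cos(w)/(0.28*sin(w)^2 + 0.42*sin(w) - 2.25)^2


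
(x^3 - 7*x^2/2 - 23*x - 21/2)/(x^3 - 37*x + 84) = (2*x^3 - 7*x^2 - 46*x - 21)/(2*(x^3 - 37*x + 84))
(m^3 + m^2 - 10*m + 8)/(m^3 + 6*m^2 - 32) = (m - 1)/(m + 4)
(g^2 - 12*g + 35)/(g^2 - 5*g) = (g - 7)/g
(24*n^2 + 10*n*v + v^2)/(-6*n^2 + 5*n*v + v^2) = (4*n + v)/(-n + v)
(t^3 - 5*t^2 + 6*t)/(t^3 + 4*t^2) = (t^2 - 5*t + 6)/(t*(t + 4))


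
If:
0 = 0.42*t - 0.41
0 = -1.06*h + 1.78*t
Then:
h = 1.64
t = 0.98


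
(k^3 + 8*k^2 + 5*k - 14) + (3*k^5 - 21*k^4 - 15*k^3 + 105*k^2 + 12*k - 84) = 3*k^5 - 21*k^4 - 14*k^3 + 113*k^2 + 17*k - 98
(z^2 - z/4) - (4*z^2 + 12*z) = -3*z^2 - 49*z/4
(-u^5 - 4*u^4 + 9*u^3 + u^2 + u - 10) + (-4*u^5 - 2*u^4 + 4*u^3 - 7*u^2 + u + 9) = -5*u^5 - 6*u^4 + 13*u^3 - 6*u^2 + 2*u - 1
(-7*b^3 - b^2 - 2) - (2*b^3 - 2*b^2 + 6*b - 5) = -9*b^3 + b^2 - 6*b + 3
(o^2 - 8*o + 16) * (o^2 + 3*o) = o^4 - 5*o^3 - 8*o^2 + 48*o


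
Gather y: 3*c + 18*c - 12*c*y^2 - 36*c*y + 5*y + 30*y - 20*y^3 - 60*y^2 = 21*c - 20*y^3 + y^2*(-12*c - 60) + y*(35 - 36*c)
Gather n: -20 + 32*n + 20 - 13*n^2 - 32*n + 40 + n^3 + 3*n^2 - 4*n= n^3 - 10*n^2 - 4*n + 40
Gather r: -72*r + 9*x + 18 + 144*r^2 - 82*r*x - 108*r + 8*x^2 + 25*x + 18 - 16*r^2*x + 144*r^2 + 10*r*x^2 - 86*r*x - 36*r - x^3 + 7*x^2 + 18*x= r^2*(288 - 16*x) + r*(10*x^2 - 168*x - 216) - x^3 + 15*x^2 + 52*x + 36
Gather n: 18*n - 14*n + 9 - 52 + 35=4*n - 8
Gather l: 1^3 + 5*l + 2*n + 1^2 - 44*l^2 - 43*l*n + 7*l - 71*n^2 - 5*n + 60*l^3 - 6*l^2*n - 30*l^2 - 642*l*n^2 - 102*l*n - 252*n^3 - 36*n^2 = 60*l^3 + l^2*(-6*n - 74) + l*(-642*n^2 - 145*n + 12) - 252*n^3 - 107*n^2 - 3*n + 2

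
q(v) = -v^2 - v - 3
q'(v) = -2*v - 1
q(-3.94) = -14.58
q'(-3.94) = 6.88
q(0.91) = -4.74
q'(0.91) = -2.82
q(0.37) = -3.51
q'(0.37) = -1.74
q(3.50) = -18.75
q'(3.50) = -8.00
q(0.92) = -4.77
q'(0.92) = -2.84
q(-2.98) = -8.90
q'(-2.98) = 4.96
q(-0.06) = -2.94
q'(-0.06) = -0.88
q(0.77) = -4.36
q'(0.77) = -2.54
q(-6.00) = -33.00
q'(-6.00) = 11.00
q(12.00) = -159.00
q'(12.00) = -25.00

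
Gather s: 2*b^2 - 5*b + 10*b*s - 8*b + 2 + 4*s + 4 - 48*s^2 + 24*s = 2*b^2 - 13*b - 48*s^2 + s*(10*b + 28) + 6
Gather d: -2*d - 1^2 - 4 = -2*d - 5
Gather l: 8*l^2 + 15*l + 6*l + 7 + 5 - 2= 8*l^2 + 21*l + 10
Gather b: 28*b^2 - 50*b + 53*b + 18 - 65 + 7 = 28*b^2 + 3*b - 40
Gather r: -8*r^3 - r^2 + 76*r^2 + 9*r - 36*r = -8*r^3 + 75*r^2 - 27*r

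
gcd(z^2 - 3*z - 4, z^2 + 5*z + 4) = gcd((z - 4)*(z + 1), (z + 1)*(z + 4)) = z + 1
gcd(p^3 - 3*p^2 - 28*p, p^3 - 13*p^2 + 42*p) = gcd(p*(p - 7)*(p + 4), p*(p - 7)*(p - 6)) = p^2 - 7*p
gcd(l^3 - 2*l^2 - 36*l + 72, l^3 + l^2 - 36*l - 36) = l^2 - 36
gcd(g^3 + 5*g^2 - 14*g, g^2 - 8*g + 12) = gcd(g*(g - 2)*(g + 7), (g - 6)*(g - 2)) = g - 2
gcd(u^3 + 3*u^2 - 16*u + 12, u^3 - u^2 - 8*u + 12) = u - 2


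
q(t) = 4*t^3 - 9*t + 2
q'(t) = 12*t^2 - 9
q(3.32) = 118.50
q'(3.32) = 123.27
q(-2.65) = -48.59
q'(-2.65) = 75.27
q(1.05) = -2.82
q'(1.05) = 4.23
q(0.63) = -2.67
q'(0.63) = -4.24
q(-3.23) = -103.72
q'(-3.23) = 116.19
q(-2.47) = -36.05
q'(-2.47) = 64.21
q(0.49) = -1.94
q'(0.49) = -6.12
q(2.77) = 62.09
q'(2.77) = 83.07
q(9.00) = 2837.00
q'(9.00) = 963.00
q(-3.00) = -79.00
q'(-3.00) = 99.00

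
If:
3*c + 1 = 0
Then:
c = -1/3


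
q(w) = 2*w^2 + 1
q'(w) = 4*w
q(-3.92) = 31.73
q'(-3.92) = -15.68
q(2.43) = 12.81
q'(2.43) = 9.72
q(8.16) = 134.17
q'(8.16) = 32.64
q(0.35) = 1.24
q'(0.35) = 1.40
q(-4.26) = 37.30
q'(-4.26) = -17.04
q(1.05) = 3.20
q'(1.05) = 4.20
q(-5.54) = 62.38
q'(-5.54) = -22.16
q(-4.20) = 36.28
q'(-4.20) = -16.80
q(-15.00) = 451.00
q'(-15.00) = -60.00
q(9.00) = 163.00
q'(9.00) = 36.00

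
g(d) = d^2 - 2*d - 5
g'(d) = 2*d - 2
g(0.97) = -6.00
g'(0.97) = -0.06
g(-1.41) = -0.19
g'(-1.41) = -4.82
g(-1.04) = -1.84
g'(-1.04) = -4.08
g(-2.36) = 5.29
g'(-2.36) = -6.72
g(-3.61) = 15.25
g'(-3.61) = -9.22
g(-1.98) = 2.88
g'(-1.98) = -5.96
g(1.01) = -6.00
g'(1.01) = 0.02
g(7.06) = 30.72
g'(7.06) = 12.12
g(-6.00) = 43.00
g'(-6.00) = -14.00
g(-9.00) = 94.00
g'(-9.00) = -20.00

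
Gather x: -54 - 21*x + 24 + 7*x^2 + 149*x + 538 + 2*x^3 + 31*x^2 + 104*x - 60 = 2*x^3 + 38*x^2 + 232*x + 448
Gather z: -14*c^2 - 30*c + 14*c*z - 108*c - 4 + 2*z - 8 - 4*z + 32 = -14*c^2 - 138*c + z*(14*c - 2) + 20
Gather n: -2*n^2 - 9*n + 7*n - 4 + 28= -2*n^2 - 2*n + 24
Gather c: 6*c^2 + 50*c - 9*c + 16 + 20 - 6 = 6*c^2 + 41*c + 30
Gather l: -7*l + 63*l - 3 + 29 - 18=56*l + 8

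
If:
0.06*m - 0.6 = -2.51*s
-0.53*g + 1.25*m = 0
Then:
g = 23.5849056603774 - 98.6635220125786*s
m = 10.0 - 41.8333333333333*s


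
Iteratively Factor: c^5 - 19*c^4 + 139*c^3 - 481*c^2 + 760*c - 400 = (c - 4)*(c^4 - 15*c^3 + 79*c^2 - 165*c + 100) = (c - 4)*(c - 1)*(c^3 - 14*c^2 + 65*c - 100) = (c - 5)*(c - 4)*(c - 1)*(c^2 - 9*c + 20) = (c - 5)*(c - 4)^2*(c - 1)*(c - 5)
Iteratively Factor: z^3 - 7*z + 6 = (z + 3)*(z^2 - 3*z + 2) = (z - 2)*(z + 3)*(z - 1)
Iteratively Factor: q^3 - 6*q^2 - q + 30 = (q - 5)*(q^2 - q - 6) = (q - 5)*(q + 2)*(q - 3)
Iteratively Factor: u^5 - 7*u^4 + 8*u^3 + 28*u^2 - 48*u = (u - 4)*(u^4 - 3*u^3 - 4*u^2 + 12*u) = (u - 4)*(u - 3)*(u^3 - 4*u) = (u - 4)*(u - 3)*(u - 2)*(u^2 + 2*u) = (u - 4)*(u - 3)*(u - 2)*(u + 2)*(u)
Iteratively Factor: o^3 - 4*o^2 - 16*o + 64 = (o + 4)*(o^2 - 8*o + 16) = (o - 4)*(o + 4)*(o - 4)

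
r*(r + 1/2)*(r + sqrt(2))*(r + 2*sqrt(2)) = r^4 + r^3/2 + 3*sqrt(2)*r^3 + 3*sqrt(2)*r^2/2 + 4*r^2 + 2*r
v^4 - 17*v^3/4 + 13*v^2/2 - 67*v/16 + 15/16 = (v - 3/2)*(v - 5/4)*(v - 1)*(v - 1/2)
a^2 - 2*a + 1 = (a - 1)^2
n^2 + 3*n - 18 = (n - 3)*(n + 6)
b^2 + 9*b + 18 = (b + 3)*(b + 6)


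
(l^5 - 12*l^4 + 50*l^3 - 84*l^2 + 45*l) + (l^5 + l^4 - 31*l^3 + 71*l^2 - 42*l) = 2*l^5 - 11*l^4 + 19*l^3 - 13*l^2 + 3*l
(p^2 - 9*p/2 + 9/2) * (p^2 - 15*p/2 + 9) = p^4 - 12*p^3 + 189*p^2/4 - 297*p/4 + 81/2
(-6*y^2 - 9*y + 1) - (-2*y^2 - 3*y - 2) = -4*y^2 - 6*y + 3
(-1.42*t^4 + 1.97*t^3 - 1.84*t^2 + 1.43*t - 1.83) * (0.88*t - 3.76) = -1.2496*t^5 + 7.0728*t^4 - 9.0264*t^3 + 8.1768*t^2 - 6.9872*t + 6.8808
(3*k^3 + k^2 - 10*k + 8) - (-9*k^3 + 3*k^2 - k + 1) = 12*k^3 - 2*k^2 - 9*k + 7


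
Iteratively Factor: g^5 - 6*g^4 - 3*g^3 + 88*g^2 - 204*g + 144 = (g + 4)*(g^4 - 10*g^3 + 37*g^2 - 60*g + 36) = (g - 2)*(g + 4)*(g^3 - 8*g^2 + 21*g - 18) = (g - 3)*(g - 2)*(g + 4)*(g^2 - 5*g + 6) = (g - 3)^2*(g - 2)*(g + 4)*(g - 2)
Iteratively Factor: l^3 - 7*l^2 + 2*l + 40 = (l - 4)*(l^2 - 3*l - 10) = (l - 5)*(l - 4)*(l + 2)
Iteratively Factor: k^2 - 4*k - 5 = (k - 5)*(k + 1)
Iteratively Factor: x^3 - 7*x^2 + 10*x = (x)*(x^2 - 7*x + 10) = x*(x - 2)*(x - 5)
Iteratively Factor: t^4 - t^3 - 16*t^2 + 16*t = (t + 4)*(t^3 - 5*t^2 + 4*t) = (t - 4)*(t + 4)*(t^2 - t) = t*(t - 4)*(t + 4)*(t - 1)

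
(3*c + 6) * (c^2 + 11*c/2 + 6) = 3*c^3 + 45*c^2/2 + 51*c + 36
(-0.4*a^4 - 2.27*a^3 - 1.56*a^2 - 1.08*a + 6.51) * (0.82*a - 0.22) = -0.328*a^5 - 1.7734*a^4 - 0.7798*a^3 - 0.5424*a^2 + 5.5758*a - 1.4322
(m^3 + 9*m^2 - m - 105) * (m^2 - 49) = m^5 + 9*m^4 - 50*m^3 - 546*m^2 + 49*m + 5145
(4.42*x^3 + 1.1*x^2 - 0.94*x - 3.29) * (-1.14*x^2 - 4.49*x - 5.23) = -5.0388*x^5 - 21.0998*x^4 - 26.984*x^3 + 2.2182*x^2 + 19.6883*x + 17.2067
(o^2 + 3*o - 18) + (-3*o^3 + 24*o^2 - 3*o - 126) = -3*o^3 + 25*o^2 - 144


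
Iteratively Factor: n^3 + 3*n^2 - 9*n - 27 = (n - 3)*(n^2 + 6*n + 9) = (n - 3)*(n + 3)*(n + 3)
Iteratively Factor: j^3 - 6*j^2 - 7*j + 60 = (j + 3)*(j^2 - 9*j + 20) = (j - 5)*(j + 3)*(j - 4)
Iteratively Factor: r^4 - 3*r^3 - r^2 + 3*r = (r - 1)*(r^3 - 2*r^2 - 3*r) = (r - 3)*(r - 1)*(r^2 + r) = r*(r - 3)*(r - 1)*(r + 1)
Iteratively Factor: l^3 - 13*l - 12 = (l + 1)*(l^2 - l - 12) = (l - 4)*(l + 1)*(l + 3)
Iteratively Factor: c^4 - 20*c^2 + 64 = (c - 4)*(c^3 + 4*c^2 - 4*c - 16) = (c - 4)*(c - 2)*(c^2 + 6*c + 8) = (c - 4)*(c - 2)*(c + 2)*(c + 4)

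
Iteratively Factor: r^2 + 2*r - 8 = (r + 4)*(r - 2)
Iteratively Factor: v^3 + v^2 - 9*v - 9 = (v - 3)*(v^2 + 4*v + 3) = (v - 3)*(v + 1)*(v + 3)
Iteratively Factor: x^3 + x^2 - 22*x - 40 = (x - 5)*(x^2 + 6*x + 8) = (x - 5)*(x + 4)*(x + 2)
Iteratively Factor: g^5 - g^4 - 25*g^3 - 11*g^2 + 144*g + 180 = (g + 3)*(g^4 - 4*g^3 - 13*g^2 + 28*g + 60) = (g + 2)*(g + 3)*(g^3 - 6*g^2 - g + 30) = (g - 5)*(g + 2)*(g + 3)*(g^2 - g - 6) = (g - 5)*(g + 2)^2*(g + 3)*(g - 3)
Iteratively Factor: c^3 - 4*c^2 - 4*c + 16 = (c + 2)*(c^2 - 6*c + 8) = (c - 4)*(c + 2)*(c - 2)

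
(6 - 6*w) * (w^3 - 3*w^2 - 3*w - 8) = -6*w^4 + 24*w^3 + 30*w - 48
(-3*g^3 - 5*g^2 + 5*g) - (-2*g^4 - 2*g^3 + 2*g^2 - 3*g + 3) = 2*g^4 - g^3 - 7*g^2 + 8*g - 3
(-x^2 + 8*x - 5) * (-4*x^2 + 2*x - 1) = 4*x^4 - 34*x^3 + 37*x^2 - 18*x + 5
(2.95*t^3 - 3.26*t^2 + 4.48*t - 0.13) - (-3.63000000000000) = 2.95*t^3 - 3.26*t^2 + 4.48*t + 3.5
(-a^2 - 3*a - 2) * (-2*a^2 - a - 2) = 2*a^4 + 7*a^3 + 9*a^2 + 8*a + 4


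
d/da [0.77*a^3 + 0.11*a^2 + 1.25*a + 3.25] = 2.31*a^2 + 0.22*a + 1.25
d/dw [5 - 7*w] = -7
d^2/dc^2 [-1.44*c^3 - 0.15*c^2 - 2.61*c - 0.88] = -8.64*c - 0.3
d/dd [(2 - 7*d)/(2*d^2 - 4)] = (7*d^2 - 4*d + 14)/(2*(d^4 - 4*d^2 + 4))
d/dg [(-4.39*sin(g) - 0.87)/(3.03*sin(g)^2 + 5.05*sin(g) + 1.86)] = (13.3017*sin(g)^2 + 5.2722*sin(g) - 3.7719)*cos(g)/(9.1809*sin(g)^4 + 30.603*sin(g)^3 + 36.7741*sin(g)^2 + 18.786*sin(g) + 3.4596)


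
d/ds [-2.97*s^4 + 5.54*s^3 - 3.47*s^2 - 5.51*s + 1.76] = -11.88*s^3 + 16.62*s^2 - 6.94*s - 5.51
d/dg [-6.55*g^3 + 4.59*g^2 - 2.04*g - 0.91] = -19.65*g^2 + 9.18*g - 2.04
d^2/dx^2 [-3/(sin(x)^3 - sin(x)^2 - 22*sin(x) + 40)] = 3*(9*sin(x)^6 - 11*sin(x)^5 - 52*sin(x)^4 - 278*sin(x)^3 + 770*sin(x)^2 + 988*sin(x) - 1048)/(sin(x)^3 - sin(x)^2 - 22*sin(x) + 40)^3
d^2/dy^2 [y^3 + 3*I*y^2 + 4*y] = 6*y + 6*I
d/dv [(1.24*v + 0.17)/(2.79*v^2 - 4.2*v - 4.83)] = (3.4596*v^2 - 5.208*v - (1.24*v + 0.17)*(5.58*v - 4.2) - 5.9892)/(-2.79*v^2 + 4.2*v + 4.83)^2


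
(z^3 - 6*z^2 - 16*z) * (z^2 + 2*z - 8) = z^5 - 4*z^4 - 36*z^3 + 16*z^2 + 128*z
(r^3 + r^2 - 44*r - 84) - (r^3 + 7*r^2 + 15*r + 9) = -6*r^2 - 59*r - 93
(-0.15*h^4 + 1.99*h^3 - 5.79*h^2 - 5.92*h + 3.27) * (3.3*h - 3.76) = -0.495*h^5 + 7.131*h^4 - 26.5894*h^3 + 2.2344*h^2 + 33.0502*h - 12.2952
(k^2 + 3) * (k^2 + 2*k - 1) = k^4 + 2*k^3 + 2*k^2 + 6*k - 3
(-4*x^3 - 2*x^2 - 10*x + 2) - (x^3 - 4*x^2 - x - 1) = -5*x^3 + 2*x^2 - 9*x + 3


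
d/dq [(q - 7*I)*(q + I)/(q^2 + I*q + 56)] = 7*I/(q^2 + 16*I*q - 64)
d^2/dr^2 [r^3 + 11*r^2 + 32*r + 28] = 6*r + 22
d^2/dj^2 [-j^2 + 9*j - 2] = -2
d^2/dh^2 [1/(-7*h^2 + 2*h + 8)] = 2*(-49*h^2 + 14*h + 4*(7*h - 1)^2 + 56)/(-7*h^2 + 2*h + 8)^3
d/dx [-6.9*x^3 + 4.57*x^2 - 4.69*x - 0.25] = -20.7*x^2 + 9.14*x - 4.69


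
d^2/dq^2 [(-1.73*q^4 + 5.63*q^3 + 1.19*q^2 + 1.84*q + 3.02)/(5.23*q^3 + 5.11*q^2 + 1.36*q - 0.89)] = (-1.13686837721616e-13*q^8 + 6.82121026329696e-13*q^7 - 301.564554000001*q^6 - 58.747002000001*q^5 + 1578.010902*q^4 + 1527.830896*q^3 + 679.951662*q^2 + 287.23587*q + 44.98037)/(143.055667*q^9 + 419.319957*q^8 + 521.298681*q^7 + 278.479036*q^6 - 7.15551*q^5 - 79.347291*q^4 - 22.167359*q^3 + 7.204461*q^2 + 3.231768*q - 0.704969)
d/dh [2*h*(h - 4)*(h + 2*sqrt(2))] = 6*h^2 - 16*h + 8*sqrt(2)*h - 16*sqrt(2)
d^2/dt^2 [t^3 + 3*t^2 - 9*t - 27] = 6*t + 6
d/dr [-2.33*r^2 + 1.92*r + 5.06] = 1.92 - 4.66*r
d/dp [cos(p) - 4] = -sin(p)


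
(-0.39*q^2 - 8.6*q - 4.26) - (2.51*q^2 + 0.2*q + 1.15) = -2.9*q^2 - 8.8*q - 5.41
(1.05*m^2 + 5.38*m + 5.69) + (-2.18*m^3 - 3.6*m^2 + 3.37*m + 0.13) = -2.18*m^3 - 2.55*m^2 + 8.75*m + 5.82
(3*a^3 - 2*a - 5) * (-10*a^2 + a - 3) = -30*a^5 + 3*a^4 + 11*a^3 + 48*a^2 + a + 15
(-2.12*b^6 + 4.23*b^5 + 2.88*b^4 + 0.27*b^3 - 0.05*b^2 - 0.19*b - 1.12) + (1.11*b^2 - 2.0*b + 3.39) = -2.12*b^6 + 4.23*b^5 + 2.88*b^4 + 0.27*b^3 + 1.06*b^2 - 2.19*b + 2.27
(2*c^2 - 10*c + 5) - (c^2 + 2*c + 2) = c^2 - 12*c + 3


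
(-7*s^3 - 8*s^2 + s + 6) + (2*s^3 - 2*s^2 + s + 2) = -5*s^3 - 10*s^2 + 2*s + 8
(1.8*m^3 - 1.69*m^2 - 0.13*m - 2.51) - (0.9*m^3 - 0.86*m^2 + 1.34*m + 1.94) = 0.9*m^3 - 0.83*m^2 - 1.47*m - 4.45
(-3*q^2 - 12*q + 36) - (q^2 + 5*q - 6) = -4*q^2 - 17*q + 42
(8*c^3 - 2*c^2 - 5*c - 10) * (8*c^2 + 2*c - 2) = 64*c^5 - 60*c^3 - 86*c^2 - 10*c + 20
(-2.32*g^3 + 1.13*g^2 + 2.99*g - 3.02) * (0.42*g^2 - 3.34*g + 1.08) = -0.9744*g^5 + 8.2234*g^4 - 5.024*g^3 - 10.0346*g^2 + 13.316*g - 3.2616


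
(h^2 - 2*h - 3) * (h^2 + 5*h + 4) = h^4 + 3*h^3 - 9*h^2 - 23*h - 12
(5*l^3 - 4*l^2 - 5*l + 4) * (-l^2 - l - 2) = -5*l^5 - l^4 - l^3 + 9*l^2 + 6*l - 8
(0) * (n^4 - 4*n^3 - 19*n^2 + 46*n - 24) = 0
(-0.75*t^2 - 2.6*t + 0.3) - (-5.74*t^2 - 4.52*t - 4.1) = 4.99*t^2 + 1.92*t + 4.4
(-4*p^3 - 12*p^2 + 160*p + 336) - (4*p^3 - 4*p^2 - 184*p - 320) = -8*p^3 - 8*p^2 + 344*p + 656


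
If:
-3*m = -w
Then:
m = w/3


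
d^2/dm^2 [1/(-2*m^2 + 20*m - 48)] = (m^2 - 10*m - 4*(m - 5)^2 + 24)/(m^2 - 10*m + 24)^3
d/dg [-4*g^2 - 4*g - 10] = -8*g - 4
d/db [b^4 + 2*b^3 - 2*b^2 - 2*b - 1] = 4*b^3 + 6*b^2 - 4*b - 2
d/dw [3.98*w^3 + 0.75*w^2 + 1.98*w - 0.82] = 11.94*w^2 + 1.5*w + 1.98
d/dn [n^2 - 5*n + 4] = 2*n - 5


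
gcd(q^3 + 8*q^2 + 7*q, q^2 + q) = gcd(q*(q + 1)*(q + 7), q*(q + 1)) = q^2 + q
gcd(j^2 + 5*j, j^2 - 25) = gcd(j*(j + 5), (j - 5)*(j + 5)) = j + 5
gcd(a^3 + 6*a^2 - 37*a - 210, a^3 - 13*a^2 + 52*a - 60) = a - 6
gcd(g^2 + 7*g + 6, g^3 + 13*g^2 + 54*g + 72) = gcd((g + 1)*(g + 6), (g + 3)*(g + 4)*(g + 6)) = g + 6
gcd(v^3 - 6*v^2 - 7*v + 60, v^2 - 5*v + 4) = v - 4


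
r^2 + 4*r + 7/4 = (r + 1/2)*(r + 7/2)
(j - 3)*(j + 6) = j^2 + 3*j - 18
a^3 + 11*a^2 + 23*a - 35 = (a - 1)*(a + 5)*(a + 7)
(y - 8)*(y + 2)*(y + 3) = y^3 - 3*y^2 - 34*y - 48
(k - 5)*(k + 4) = k^2 - k - 20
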